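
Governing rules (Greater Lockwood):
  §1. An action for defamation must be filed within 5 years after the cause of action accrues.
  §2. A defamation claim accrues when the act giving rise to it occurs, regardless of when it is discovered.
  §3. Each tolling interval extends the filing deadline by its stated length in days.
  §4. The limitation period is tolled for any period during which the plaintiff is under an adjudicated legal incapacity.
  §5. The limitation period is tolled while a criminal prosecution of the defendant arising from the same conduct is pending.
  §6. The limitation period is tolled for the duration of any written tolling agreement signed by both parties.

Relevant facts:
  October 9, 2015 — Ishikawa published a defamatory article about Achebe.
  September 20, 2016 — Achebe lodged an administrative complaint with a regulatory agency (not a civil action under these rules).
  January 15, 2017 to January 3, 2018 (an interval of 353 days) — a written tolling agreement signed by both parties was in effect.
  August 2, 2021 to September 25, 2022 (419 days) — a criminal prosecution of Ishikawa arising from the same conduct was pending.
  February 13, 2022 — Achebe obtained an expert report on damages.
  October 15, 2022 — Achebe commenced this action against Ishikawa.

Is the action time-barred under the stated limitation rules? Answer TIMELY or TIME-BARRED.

The cause of action accrued on October 9, 2015, the date of the act.
The untolled deadline — 5 years after October 9, 2015 — is October 9, 2020.
The period was tolled for 353 days by the written tolling agreement (January 15, 2017 to January 3, 2018), pushing the deadline to September 27, 2021.
Because the pending criminal prosecution ran from August 2, 2021 to September 25, 2022, the deadline is extended by 419 days to November 20, 2022.
The other events in the timeline have no effect on the limitation period under the stated rules.
The October 15, 2022 filing precedes the November 20, 2022 deadline; the claim is timely.

TIMELY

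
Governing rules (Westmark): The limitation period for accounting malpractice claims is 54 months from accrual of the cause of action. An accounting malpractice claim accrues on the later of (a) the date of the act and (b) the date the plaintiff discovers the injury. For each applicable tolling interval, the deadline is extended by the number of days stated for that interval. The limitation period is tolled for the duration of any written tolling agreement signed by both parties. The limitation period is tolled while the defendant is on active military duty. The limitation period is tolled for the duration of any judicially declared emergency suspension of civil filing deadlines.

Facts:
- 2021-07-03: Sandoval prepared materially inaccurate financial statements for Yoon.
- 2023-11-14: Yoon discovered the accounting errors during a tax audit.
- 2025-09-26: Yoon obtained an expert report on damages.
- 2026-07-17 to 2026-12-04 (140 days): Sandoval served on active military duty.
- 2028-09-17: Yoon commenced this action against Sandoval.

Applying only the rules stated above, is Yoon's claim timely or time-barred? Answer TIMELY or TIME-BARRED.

Taking the later of the act (2021-07-03) and discovery (2023-11-14), the claim accrued on 2023-11-14.
54 months from 2023-11-14 is 2028-05-14.
The period was tolled for 140 days by the defendant's active military service (2026-07-17 to 2026-12-04), pushing the deadline to 2028-10-01.
Nothing else in the chronology tolls or restarts the period.
Yoon filed on 2028-09-17, before the 2028-10-01 deadline, so the action is timely.

TIMELY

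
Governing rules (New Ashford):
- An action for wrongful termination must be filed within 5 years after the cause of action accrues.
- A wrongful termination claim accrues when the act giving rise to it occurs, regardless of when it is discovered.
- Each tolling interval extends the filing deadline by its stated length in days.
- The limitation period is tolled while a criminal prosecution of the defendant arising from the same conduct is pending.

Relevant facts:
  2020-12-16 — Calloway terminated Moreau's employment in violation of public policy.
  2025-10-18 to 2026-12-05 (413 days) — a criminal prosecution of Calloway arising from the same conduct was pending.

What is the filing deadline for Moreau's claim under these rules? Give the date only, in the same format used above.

2027-02-02

The claim accrued on 2020-12-16, when the wrongful act occurred.
5 years from 2020-12-16 is 2025-12-16.
Because the pending criminal prosecution ran from 2025-10-18 to 2026-12-05, the deadline is extended by 413 days to 2027-02-02.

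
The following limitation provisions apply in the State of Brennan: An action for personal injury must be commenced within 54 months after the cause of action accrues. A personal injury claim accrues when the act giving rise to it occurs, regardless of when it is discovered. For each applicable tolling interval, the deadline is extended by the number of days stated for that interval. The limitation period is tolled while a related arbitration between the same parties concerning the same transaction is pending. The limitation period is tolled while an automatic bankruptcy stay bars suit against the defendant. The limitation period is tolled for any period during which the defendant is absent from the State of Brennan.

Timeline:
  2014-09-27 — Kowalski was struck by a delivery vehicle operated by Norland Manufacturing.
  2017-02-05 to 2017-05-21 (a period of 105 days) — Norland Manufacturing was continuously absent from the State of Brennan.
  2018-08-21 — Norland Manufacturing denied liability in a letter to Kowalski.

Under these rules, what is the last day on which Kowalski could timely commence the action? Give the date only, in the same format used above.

2019-07-10

The limitation period began to run on 2014-09-27.
Adding the 54 months base period to 2014-09-27 gives a deadline of 2019-03-27, before any tolling.
Because the defendant's absence from the jurisdiction ran from 2017-02-05 to 2017-05-21, the deadline is extended by 105 days to 2019-07-10.
Nothing else in the chronology tolls or restarts the period.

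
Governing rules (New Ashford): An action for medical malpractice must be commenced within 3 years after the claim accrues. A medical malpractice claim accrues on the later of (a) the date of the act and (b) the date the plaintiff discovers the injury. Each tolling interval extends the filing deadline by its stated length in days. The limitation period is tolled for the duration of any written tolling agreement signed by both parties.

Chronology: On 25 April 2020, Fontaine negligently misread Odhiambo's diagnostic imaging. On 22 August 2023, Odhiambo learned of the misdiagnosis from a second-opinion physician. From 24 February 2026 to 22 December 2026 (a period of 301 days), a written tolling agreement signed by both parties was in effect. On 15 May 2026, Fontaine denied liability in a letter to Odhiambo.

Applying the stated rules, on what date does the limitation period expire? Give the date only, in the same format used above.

19 June 2027

Taking the later of the act (25 April 2020) and discovery (22 August 2023), the claim accrued on 22 August 2023.
3 years from 22 August 2023 is 22 August 2026.
The period was tolled for 301 days by the written tolling agreement (24 February 2026 to 22 December 2026), pushing the deadline to 19 June 2027.
None of the other events listed affects the running of the period under the stated rules.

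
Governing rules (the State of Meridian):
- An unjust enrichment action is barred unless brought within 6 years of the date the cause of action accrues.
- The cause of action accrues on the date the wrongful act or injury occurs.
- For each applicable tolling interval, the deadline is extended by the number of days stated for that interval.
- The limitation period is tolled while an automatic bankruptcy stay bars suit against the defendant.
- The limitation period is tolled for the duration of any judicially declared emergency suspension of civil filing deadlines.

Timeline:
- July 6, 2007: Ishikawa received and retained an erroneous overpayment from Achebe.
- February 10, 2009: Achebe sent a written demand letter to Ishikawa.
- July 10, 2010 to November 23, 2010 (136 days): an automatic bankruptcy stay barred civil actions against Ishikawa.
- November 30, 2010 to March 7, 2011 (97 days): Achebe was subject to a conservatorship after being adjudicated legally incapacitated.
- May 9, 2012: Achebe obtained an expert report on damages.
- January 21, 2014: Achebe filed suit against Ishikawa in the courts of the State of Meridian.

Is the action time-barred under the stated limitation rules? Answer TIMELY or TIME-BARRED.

TIME-BARRED

The cause of action accrued on July 6, 2007, the date of the act.
Adding the 6 years base period to July 6, 2007 gives a deadline of July 6, 2013, before any tolling.
The automatic bankruptcy stay from July 10, 2010 to November 23, 2010 tolled the period for 136 days, extending the deadline to November 19, 2013.
No stated provision tolls the period for the plaintiff's incapacity, so the interval from November 30, 2010 to March 7, 2011 has no effect on the deadline.
None of the other events listed affects the running of the period under the stated rules.
Achebe filed on January 21, 2014, after the November 19, 2013 deadline, so the action is time-barred.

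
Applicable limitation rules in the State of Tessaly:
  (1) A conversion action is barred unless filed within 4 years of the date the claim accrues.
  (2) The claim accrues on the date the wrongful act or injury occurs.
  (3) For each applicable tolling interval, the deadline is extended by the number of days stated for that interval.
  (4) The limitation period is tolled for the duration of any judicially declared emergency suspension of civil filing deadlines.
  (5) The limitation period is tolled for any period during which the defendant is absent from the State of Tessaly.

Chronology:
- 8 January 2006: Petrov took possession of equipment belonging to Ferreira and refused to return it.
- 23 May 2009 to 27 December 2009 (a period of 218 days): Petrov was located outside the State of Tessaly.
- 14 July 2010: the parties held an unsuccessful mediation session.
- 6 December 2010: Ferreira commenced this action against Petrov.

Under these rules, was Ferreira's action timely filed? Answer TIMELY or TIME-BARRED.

The claim accrued on 8 January 2006, the date of the act.
The untolled deadline — 4 years after 8 January 2006 — is 8 January 2010.
The defendant's absence from the jurisdiction from 23 May 2009 to 27 December 2009 tolled the period for 218 days, extending the deadline to 14 August 2010.
Nothing else in the chronology tolls or restarts the period.
Ferreira filed on 6 December 2010, after the 14 August 2010 deadline, so the action is time-barred.

TIME-BARRED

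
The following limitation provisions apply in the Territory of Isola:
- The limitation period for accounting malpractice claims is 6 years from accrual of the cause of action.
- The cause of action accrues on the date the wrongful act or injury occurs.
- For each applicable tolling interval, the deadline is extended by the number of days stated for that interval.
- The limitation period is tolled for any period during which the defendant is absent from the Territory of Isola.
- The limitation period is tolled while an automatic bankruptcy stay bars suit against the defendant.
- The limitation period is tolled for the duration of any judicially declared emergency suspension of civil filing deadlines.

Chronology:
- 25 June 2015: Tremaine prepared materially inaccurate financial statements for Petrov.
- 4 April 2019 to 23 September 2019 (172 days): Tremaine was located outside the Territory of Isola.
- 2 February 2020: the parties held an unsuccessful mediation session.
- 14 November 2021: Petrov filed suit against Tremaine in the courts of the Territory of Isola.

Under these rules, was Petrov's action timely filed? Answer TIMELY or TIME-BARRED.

The claim accrued on 25 June 2015, when the wrongful act occurred.
The untolled deadline — 6 years after 25 June 2015 — is 25 June 2021.
The period was tolled for 172 days by the defendant's absence from the jurisdiction (4 April 2019 to 23 September 2019), pushing the deadline to 14 December 2021.
None of the other events listed affects the running of the period under the stated rules.
Petrov filed on 14 November 2021, before the 14 December 2021 deadline, so the action is timely.

TIMELY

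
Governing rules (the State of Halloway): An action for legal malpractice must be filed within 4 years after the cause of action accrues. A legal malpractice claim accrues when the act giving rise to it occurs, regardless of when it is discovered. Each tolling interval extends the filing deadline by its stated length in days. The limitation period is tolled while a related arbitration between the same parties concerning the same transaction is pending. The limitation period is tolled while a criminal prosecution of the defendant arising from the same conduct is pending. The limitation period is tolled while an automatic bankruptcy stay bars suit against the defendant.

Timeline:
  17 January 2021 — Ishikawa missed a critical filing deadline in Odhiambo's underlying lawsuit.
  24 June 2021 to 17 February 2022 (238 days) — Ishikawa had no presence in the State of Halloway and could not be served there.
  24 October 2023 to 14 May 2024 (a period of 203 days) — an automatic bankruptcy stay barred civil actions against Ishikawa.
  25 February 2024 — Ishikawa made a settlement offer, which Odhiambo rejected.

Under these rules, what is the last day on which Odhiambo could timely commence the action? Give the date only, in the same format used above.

The cause of action accrued on 17 January 2021, the date of the act.
The untolled deadline — 4 years after 17 January 2021 — is 17 January 2025.
The automatic bankruptcy stay from 24 October 2023 to 14 May 2024 tolled the period for 203 days, extending the deadline to 8 August 2025.
Although the defendant's absence ran from 24 June 2021 to 17 February 2022, the stated rules do not make that a tolling event, so it is disregarded.
The other events in the timeline have no effect on the limitation period under the stated rules.

8 August 2025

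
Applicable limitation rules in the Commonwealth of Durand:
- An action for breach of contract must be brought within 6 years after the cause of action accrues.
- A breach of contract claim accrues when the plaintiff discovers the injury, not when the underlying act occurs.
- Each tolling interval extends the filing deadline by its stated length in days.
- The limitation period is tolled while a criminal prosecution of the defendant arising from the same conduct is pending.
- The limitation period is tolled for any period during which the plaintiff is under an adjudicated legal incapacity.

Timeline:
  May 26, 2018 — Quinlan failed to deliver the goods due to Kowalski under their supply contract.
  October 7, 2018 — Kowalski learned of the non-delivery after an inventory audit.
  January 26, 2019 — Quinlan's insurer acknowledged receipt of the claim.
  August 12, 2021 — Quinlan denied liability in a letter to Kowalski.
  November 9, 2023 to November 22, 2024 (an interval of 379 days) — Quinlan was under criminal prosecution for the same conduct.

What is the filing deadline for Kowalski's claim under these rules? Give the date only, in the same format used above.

October 21, 2025

The claim did not accrue until Kowalski discovered the injury on October 7, 2018; the May 26, 2018 act date does not start the clock under the stated rule.
Adding the 6 years base period to October 7, 2018 gives a deadline of October 7, 2024, before any tolling.
The period was tolled for 379 days by the pending criminal prosecution (November 9, 2023 to November 22, 2024), pushing the deadline to October 21, 2025.
None of the other events listed affects the running of the period under the stated rules.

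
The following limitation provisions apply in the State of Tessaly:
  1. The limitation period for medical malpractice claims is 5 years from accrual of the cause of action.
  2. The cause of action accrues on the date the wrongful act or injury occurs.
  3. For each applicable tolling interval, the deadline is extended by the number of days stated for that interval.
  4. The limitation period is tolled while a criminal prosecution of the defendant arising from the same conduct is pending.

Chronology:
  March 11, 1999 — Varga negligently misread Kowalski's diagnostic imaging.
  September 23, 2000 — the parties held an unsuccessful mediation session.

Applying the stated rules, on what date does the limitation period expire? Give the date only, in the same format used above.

The claim accrued on March 11, 1999, when the wrongful act occurred.
5 years from March 11, 1999 is March 11, 2004.
The other events in the timeline have no effect on the limitation period under the stated rules.

March 11, 2004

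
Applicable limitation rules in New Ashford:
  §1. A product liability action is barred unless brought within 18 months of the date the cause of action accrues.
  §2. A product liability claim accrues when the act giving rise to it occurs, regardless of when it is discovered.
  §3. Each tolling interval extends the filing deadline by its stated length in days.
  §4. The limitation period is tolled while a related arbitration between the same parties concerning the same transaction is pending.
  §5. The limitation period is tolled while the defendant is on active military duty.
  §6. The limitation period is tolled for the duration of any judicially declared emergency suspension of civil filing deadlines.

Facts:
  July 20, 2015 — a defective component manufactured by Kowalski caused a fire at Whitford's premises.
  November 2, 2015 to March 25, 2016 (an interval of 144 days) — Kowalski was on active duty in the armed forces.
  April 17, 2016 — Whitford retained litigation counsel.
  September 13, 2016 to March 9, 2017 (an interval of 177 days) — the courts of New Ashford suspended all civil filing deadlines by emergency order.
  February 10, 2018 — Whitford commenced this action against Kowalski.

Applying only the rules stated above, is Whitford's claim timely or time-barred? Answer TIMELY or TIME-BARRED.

The claim accrued on July 20, 2015, when the wrongful act occurred.
18 months from July 20, 2015 is January 20, 2017.
The defendant's active military service from November 2, 2015 to March 25, 2016 tolled the period for 144 days, extending the deadline to June 13, 2017.
Because the emergency suspension of filing deadlines ran from September 13, 2016 to March 9, 2017, the deadline is extended by 177 days to December 7, 2017.
Nothing else in the chronology tolls or restarts the period.
Filing on February 10, 2018 missed the December 7, 2017 deadline — the action is time-barred.

TIME-BARRED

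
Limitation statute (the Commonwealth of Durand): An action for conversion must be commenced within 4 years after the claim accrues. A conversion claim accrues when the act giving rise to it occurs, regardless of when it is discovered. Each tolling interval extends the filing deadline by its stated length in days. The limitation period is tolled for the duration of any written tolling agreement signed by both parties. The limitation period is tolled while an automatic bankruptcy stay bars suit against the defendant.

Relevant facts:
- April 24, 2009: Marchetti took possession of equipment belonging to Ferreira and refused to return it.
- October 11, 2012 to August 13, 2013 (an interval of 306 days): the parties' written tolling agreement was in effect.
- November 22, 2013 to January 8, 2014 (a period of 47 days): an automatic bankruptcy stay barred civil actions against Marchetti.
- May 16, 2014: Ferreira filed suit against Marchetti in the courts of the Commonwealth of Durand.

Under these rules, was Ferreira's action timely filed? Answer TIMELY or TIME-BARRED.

TIME-BARRED

The claim accrued on April 24, 2009, the date of the act.
Adding the 4 years base period to April 24, 2009 gives a deadline of April 24, 2013, before any tolling.
The period was tolled for 306 days by the written tolling agreement (October 11, 2012 to August 13, 2013), pushing the deadline to February 24, 2014.
The period was tolled for 47 days by the automatic bankruptcy stay (November 22, 2013 to January 8, 2014), pushing the deadline to April 12, 2014.
Ferreira filed on May 16, 2014, after the April 12, 2014 deadline, so the action is time-barred.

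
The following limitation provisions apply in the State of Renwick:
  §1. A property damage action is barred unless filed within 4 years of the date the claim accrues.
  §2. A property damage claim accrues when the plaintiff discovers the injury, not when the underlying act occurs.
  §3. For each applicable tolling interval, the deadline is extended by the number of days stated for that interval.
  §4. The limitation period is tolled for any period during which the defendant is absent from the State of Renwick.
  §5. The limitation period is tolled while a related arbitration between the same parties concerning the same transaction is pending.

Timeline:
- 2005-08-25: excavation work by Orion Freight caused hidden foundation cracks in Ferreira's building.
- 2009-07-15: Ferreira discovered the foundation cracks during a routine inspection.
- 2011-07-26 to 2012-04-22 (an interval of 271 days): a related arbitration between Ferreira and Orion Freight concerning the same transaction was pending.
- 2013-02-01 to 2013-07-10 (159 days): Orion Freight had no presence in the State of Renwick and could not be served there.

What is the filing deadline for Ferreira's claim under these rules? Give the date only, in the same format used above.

2014-09-18

The claim did not accrue until Ferreira discovered the injury on 2009-07-15; the 2005-08-25 act date does not start the clock under the stated rule.
The untolled deadline — 4 years after 2009-07-15 — is 2013-07-15.
The pending related arbitration from 2011-07-26 to 2012-04-22 tolled the period for 271 days, extending the deadline to 2014-04-12.
Because the defendant's absence from the jurisdiction ran from 2013-02-01 to 2013-07-10, the deadline is extended by 159 days to 2014-09-18.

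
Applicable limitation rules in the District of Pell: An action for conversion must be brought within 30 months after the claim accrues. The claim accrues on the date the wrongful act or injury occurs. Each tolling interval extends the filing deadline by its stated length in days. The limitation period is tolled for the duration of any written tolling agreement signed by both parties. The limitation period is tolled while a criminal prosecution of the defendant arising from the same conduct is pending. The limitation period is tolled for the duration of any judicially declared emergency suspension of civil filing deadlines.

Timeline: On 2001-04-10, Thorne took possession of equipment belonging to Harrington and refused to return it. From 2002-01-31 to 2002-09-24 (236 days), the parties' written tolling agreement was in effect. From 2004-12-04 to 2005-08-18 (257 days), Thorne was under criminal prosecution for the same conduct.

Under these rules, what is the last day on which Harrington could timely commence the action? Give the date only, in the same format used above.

The limitation period began to run on 2001-04-10.
30 months from 2001-04-10 is 2003-10-10.
The period was tolled for 236 days by the written tolling agreement (2002-01-31 to 2002-09-24), pushing the deadline to 2004-06-02.
The pending criminal prosecution from 2004-12-04 to 2005-08-18 began after the period had already run on 2004-06-02, so it has no tolling effect.

2004-06-02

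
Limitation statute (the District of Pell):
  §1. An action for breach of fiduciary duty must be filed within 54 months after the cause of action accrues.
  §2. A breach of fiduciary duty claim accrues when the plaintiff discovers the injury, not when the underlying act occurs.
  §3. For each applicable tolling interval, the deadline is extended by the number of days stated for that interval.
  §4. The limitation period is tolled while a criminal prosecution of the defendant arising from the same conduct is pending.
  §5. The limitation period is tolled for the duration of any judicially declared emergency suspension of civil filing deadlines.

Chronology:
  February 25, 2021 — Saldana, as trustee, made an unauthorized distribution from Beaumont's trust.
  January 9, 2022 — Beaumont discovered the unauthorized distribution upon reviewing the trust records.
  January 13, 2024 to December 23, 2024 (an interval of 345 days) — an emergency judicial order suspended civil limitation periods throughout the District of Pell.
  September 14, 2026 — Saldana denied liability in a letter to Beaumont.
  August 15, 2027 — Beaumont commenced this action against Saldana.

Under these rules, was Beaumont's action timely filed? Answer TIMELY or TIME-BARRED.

TIME-BARRED

The claim did not accrue until Beaumont discovered the injury on January 9, 2022; the February 25, 2021 act date does not start the clock under the stated rule.
The untolled deadline — 54 months after January 9, 2022 — is July 9, 2026.
The emergency suspension of filing deadlines from January 13, 2024 to December 23, 2024 tolled the period for 345 days, extending the deadline to June 19, 2027.
The other events in the timeline have no effect on the limitation period under the stated rules.
The August 15, 2027 filing falls after the June 19, 2027 deadline; the claim is time-barred.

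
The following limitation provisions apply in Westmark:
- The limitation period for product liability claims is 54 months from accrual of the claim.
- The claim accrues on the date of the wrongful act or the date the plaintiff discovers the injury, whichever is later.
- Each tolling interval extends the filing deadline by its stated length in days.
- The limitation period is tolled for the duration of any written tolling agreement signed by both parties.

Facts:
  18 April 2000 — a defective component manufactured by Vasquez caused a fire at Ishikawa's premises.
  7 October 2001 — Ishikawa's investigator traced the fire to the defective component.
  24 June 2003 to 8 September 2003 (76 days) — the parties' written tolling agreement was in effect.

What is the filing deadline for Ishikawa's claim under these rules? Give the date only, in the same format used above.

22 June 2006

The claim accrued on 7 October 2001 — the later of the 18 April 2000 act and the 7 October 2001 discovery.
54 months from 7 October 2001 is 7 April 2006.
The period was tolled for 76 days by the written tolling agreement (24 June 2003 to 8 September 2003), pushing the deadline to 22 June 2006.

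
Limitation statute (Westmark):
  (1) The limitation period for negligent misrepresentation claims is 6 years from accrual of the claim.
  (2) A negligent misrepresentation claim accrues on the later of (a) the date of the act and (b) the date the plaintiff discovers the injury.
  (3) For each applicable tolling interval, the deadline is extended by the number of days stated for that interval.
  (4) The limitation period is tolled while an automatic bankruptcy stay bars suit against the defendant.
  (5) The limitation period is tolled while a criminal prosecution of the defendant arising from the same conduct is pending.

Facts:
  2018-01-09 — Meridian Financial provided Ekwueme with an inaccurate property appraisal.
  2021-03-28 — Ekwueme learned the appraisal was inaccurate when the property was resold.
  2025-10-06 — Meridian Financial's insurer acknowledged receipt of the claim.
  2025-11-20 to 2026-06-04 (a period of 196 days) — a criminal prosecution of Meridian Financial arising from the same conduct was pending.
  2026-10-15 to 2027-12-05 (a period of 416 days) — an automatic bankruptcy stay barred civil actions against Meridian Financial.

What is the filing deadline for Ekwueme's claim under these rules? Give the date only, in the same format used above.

Because discovery on 2021-03-28 post-dates the 2018-01-09 act, accrual under the later-of rule falls on 2021-03-28.
The untolled deadline — 6 years after 2021-03-28 — is 2027-03-28.
The period was tolled for 196 days by the pending criminal prosecution (2025-11-20 to 2026-06-04), pushing the deadline to 2027-10-10.
Because the automatic bankruptcy stay ran from 2026-10-15 to 2027-12-05, the deadline is extended by 416 days to 2028-11-29.
Nothing else in the chronology tolls or restarts the period.

2028-11-29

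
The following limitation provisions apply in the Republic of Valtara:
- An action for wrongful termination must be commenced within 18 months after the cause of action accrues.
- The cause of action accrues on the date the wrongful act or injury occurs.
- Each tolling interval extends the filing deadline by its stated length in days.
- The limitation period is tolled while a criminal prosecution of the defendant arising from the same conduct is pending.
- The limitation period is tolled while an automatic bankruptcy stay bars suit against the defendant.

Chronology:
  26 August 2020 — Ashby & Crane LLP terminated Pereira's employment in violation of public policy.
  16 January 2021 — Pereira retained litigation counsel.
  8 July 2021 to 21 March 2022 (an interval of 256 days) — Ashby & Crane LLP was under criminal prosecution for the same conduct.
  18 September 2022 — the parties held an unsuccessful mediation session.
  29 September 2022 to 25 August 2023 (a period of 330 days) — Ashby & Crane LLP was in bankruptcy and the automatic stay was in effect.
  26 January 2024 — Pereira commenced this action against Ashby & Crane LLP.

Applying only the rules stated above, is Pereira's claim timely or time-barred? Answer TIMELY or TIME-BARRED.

TIME-BARRED

The claim accrued on 26 August 2020, when the wrongful act occurred.
18 months from 26 August 2020 is 26 February 2022.
The pending criminal prosecution from 8 July 2021 to 21 March 2022 tolled the period for 256 days, extending the deadline to 9 November 2022.
The period was tolled for 330 days by the automatic bankruptcy stay (29 September 2022 to 25 August 2023), pushing the deadline to 5 October 2023.
The other events in the timeline have no effect on the limitation period under the stated rules.
The 26 January 2024 filing falls after the 5 October 2023 deadline; the claim is time-barred.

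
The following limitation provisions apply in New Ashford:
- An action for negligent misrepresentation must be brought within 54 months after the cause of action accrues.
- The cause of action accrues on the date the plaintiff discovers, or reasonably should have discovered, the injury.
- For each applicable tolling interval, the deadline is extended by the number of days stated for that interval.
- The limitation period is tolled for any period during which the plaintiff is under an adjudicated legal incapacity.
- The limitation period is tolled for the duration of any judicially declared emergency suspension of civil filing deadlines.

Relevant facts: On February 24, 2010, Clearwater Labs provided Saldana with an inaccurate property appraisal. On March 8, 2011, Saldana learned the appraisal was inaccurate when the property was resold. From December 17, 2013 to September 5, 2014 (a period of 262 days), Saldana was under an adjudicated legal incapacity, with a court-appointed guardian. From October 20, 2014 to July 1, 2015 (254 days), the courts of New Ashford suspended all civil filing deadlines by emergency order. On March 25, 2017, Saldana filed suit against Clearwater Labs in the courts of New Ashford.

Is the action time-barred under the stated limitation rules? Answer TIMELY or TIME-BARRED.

TIME-BARRED

The claim did not accrue until Saldana discovered the injury on March 8, 2011; the February 24, 2010 act date does not start the clock under the stated rule.
Adding the 54 months base period to March 8, 2011 gives a deadline of September 8, 2015, before any tolling.
The plaintiff's legal incapacity from December 17, 2013 to September 5, 2014 tolled the period for 262 days, extending the deadline to May 27, 2016.
Because the emergency suspension of filing deadlines ran from October 20, 2014 to July 1, 2015, the deadline is extended by 254 days to February 5, 2017.
Saldana filed on March 25, 2017, after the February 5, 2017 deadline, so the action is time-barred.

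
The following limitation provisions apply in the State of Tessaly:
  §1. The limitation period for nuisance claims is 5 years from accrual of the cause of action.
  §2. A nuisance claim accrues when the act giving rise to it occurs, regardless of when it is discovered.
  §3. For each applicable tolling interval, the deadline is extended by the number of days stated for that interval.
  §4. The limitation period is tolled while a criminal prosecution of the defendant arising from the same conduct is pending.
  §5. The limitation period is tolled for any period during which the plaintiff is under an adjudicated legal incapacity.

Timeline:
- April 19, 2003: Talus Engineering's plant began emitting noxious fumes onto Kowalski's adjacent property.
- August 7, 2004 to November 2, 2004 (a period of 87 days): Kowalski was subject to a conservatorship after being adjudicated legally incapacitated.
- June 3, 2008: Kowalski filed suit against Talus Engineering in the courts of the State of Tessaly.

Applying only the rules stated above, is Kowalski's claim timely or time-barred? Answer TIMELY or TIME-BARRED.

TIMELY

The cause of action accrued on April 19, 2003, the date of the act.
5 years from April 19, 2003 is April 19, 2008.
The plaintiff's legal incapacity from August 7, 2004 to November 2, 2004 tolled the period for 87 days, extending the deadline to July 15, 2008.
The June 3, 2008 filing precedes the July 15, 2008 deadline; the claim is timely.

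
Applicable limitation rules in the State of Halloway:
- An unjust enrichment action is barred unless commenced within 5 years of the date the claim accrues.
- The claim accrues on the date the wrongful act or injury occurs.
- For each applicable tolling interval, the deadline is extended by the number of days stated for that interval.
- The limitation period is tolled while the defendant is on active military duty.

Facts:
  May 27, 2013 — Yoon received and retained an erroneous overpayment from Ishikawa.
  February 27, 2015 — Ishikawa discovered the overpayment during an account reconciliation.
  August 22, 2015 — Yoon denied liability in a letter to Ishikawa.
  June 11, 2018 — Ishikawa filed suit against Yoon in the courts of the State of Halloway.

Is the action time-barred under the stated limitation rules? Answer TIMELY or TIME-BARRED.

TIME-BARRED

Accrual is governed by the date of the act, so the period began to run on May 27, 2013; the later discovery on February 27, 2015 is irrelevant under the stated rule.
5 years from May 27, 2013 is May 27, 2018.
The other events in the timeline have no effect on the limitation period under the stated rules.
Ishikawa filed on June 11, 2018, after the May 27, 2018 deadline, so the action is time-barred.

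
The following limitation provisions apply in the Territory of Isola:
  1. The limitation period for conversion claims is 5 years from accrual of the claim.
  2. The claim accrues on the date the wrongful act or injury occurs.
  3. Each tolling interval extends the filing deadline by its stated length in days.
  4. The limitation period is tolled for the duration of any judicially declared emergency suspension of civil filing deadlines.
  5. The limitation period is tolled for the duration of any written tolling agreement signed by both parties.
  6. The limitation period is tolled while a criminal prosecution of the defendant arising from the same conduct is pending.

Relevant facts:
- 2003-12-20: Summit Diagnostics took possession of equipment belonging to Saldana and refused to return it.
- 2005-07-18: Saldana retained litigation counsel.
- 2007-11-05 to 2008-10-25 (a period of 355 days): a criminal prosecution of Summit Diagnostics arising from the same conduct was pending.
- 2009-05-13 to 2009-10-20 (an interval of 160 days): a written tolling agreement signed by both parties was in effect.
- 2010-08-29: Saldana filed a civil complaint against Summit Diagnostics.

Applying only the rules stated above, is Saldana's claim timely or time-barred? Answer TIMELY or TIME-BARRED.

The claim accrued on 2003-12-20, the date of the act.
The untolled deadline — 5 years after 2003-12-20 — is 2008-12-20.
Because the pending criminal prosecution ran from 2007-11-05 to 2008-10-25, the deadline is extended by 355 days to 2009-12-10.
The period was tolled for 160 days by the written tolling agreement (2009-05-13 to 2009-10-20), pushing the deadline to 2010-05-19.
Nothing else in the chronology tolls or restarts the period.
The 2010-08-29 filing falls after the 2010-05-19 deadline; the claim is time-barred.

TIME-BARRED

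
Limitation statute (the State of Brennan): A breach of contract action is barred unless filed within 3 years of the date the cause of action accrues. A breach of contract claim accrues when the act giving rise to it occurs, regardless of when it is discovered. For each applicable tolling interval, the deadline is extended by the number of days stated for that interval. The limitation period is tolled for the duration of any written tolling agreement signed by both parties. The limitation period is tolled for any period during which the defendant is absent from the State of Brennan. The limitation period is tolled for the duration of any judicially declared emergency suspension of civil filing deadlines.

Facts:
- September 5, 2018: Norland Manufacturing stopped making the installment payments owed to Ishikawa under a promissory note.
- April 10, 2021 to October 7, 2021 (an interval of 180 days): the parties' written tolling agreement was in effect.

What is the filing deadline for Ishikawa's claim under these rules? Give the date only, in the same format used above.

The limitation period began to run on September 5, 2018.
The untolled deadline — 3 years after September 5, 2018 — is September 5, 2021.
The written tolling agreement from April 10, 2021 to October 7, 2021 tolled the period for 180 days, extending the deadline to March 4, 2022.

March 4, 2022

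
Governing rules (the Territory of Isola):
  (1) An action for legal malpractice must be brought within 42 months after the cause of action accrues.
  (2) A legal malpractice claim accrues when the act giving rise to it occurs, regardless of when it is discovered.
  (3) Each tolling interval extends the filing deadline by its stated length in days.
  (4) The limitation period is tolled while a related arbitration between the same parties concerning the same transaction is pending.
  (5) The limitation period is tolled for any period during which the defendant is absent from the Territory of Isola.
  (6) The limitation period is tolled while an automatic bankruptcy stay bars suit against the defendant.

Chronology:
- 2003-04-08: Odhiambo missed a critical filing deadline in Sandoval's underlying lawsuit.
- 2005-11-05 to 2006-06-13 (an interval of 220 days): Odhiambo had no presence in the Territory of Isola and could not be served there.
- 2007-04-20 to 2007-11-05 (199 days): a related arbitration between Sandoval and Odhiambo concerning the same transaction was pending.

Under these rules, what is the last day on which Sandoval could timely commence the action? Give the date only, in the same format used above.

2007-12-01

The limitation period began to run on 2003-04-08.
42 months from 2003-04-08 is 2006-10-08.
The period was tolled for 220 days by the defendant's absence from the jurisdiction (2005-11-05 to 2006-06-13), pushing the deadline to 2007-05-16.
Because the pending related arbitration ran from 2007-04-20 to 2007-11-05, the deadline is extended by 199 days to 2007-12-01.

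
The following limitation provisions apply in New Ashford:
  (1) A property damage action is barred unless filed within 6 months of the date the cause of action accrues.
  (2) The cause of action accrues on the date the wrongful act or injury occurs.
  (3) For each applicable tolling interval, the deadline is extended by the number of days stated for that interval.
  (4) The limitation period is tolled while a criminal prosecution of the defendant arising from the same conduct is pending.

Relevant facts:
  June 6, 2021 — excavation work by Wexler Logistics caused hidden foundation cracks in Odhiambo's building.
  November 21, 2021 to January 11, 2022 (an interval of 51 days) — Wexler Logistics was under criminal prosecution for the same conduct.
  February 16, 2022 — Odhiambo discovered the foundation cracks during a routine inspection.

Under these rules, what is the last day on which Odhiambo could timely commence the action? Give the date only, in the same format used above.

January 26, 2022

Because the rule ties accrual to occurrence, the claim accrued on June 6, 2021, not on the February 16, 2022 discovery date.
6 months from June 6, 2021 is December 6, 2021.
The period was tolled for 51 days by the pending criminal prosecution (November 21, 2021 to January 11, 2022), pushing the deadline to January 26, 2022.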